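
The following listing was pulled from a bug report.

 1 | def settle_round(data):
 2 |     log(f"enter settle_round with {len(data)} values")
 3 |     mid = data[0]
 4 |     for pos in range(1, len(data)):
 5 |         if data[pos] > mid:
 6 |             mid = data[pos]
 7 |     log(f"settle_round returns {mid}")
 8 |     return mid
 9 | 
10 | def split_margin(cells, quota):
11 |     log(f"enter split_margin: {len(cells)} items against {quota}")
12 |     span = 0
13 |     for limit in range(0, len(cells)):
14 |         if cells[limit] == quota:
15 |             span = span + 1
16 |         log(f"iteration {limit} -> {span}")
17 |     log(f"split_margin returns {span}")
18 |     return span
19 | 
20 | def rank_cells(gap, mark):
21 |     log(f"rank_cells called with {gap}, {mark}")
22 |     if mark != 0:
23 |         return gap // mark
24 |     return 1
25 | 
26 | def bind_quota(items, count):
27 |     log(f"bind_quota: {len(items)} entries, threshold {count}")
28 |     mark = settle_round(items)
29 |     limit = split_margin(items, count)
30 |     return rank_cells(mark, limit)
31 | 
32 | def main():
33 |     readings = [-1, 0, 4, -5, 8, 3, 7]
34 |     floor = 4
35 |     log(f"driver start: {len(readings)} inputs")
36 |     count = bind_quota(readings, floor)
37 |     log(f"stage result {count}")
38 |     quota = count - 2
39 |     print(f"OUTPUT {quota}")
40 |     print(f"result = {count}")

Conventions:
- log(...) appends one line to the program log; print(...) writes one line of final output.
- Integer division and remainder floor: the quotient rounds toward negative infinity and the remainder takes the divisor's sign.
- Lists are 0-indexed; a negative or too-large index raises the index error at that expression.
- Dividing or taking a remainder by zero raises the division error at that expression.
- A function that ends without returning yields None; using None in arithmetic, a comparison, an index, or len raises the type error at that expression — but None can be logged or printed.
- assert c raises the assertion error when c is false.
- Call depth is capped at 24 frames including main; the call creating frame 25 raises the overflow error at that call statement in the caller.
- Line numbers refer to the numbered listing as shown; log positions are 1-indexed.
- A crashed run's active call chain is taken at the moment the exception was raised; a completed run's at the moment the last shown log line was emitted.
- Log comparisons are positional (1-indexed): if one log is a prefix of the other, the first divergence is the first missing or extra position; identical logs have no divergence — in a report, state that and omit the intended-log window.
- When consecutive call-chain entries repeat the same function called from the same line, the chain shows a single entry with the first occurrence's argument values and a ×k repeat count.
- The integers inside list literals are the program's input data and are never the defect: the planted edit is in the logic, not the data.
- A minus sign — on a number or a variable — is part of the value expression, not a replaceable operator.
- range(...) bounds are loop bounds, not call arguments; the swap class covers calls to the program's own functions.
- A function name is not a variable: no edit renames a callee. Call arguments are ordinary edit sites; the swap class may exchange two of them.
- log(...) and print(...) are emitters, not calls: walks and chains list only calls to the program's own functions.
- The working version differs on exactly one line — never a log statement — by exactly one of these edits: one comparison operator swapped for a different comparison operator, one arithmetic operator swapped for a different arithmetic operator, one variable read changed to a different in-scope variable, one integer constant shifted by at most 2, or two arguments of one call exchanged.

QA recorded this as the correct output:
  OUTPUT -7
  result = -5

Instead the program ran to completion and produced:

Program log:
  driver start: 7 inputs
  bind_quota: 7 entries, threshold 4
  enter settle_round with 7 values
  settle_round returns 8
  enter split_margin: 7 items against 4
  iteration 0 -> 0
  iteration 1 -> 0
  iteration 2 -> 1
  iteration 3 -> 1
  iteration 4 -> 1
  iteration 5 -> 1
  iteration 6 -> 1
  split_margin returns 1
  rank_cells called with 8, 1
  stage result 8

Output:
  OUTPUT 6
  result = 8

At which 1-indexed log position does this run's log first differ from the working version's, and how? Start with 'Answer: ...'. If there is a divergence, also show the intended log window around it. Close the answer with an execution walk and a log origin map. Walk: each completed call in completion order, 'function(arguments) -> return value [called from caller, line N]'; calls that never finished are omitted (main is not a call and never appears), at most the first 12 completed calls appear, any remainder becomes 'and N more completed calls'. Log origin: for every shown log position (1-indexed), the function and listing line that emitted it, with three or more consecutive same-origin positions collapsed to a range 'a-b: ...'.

Answer: position 4; shown 'settle_round returns 8' vs intended 'settle_round returns -5'.
Intended log window:
  2: bind_quota: 7 entries, threshold 4
  3: enter settle_round with 7 values
  4: settle_round returns -5
  5: enter split_margin: 7 items against 4
Execution walk:
  settle_round([-1, 0, 4, -5, 8, 3, 7]) -> 8  [called from bind_quota, line 28]
  split_margin([-1, 0, 4, -5, 8, 3, 7], 4) -> 1  [called from bind_quota, line 29]
  rank_cells(8, 1) -> 8  [called from bind_quota, line 30]
  bind_quota([-1, 0, 4, -5, 8, 3, 7], 4) -> 8  [called from main, line 36]
Origin of each log line:
  1 — main, line 35
  2 — bind_quota, line 27
  3 — settle_round, line 2
  4 — settle_round, line 7
  5 — split_margin, line 11
  6-12 — split_margin, line 16
  13 — split_margin, line 17
  14 — rank_cells, line 21
  15 — main, line 37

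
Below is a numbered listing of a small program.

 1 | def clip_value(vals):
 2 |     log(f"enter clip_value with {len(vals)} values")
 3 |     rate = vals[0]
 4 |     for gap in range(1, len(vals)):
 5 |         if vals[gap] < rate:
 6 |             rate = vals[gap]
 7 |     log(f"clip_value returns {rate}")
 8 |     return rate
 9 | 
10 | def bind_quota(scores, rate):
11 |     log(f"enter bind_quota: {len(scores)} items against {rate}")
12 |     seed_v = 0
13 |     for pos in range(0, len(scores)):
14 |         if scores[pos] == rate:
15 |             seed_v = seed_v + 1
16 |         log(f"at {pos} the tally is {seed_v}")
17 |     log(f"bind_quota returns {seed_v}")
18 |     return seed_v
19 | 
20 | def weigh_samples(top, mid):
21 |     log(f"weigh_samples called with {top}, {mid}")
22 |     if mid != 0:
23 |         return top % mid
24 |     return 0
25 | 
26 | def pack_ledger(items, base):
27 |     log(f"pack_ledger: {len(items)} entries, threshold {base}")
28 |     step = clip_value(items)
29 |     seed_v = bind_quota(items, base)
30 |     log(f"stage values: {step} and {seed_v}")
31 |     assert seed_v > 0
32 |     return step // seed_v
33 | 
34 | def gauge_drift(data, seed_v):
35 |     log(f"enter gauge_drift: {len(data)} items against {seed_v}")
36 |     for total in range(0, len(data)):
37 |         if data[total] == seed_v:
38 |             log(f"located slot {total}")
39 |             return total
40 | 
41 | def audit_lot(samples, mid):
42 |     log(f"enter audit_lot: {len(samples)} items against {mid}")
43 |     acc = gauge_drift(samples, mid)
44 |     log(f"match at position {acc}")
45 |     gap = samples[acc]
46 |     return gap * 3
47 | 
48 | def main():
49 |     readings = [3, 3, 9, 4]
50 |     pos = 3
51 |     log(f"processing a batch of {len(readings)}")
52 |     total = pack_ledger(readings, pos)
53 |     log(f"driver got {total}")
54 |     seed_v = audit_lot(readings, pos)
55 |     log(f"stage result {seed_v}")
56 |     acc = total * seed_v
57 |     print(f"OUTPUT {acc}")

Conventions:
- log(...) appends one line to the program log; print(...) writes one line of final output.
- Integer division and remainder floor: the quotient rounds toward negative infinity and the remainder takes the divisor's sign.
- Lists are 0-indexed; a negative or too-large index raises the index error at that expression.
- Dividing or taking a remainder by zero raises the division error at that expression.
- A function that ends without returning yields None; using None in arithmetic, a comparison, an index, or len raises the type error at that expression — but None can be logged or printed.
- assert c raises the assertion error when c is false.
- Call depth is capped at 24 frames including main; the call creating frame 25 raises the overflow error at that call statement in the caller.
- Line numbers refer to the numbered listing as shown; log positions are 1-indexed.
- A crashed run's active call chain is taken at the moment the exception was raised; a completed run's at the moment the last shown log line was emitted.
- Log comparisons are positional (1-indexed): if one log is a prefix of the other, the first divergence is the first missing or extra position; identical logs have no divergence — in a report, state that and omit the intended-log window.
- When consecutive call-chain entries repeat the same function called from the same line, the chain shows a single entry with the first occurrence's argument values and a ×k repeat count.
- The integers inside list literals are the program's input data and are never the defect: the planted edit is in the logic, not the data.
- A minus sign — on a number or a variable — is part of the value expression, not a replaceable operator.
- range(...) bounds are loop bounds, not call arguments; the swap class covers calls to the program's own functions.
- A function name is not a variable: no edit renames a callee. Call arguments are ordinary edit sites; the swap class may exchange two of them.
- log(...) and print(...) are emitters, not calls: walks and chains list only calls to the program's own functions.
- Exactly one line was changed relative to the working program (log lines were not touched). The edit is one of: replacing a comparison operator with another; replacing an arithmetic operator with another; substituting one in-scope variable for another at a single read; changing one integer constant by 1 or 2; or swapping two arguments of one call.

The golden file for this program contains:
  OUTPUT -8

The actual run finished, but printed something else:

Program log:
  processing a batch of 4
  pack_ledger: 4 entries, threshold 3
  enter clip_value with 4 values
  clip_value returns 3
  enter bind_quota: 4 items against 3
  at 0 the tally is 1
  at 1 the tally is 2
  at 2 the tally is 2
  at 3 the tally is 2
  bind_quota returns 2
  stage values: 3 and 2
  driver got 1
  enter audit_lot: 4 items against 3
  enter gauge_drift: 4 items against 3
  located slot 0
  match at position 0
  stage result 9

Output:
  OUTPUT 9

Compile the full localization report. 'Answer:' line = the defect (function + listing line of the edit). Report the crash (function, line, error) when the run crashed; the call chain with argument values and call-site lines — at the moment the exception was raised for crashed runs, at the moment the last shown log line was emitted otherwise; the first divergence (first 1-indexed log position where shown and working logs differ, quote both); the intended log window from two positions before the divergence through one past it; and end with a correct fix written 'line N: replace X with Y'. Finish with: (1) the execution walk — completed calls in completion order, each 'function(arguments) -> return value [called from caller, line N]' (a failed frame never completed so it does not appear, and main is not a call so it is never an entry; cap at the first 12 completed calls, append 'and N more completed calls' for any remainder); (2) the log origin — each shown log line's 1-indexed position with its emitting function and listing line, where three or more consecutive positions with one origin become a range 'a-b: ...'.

Answer: the defect is in main at line 56.
Core observation: The logs agree in full; only the final output differs.
Call chain: main.
First divergence: none; the two logs match at every position.
Execution walk:
  clip_value([3, 3, 9, 4]) -> 3  [called from pack_ledger, line 28]
  bind_quota([3, 3, 9, 4], 3) -> 2  [called from pack_ledger, line 29]
  pack_ledger([3, 3, 9, 4], 3) -> 1  [called from main, line 52]
  gauge_drift([3, 3, 9, 4], 3) -> 0  [called from audit_lot, line 43]
  audit_lot([3, 3, 9, 4], 3) -> 9  [called from main, line 54]
Log origin:
  1 — main, line 51
  2 — pack_ledger, line 27
  3 — clip_value, line 2
  4 — clip_value, line 7
  5 — bind_quota, line 11
  6-9 — bind_quota, line 16
  10 — bind_quota, line 17
  11 — pack_ledger, line 30
  12 — main, line 53
  13 — audit_lot, line 42
  14 — gauge_drift, line 35
  15 — gauge_drift, line 38
  16 — audit_lot, line 44
  17 — main, line 55
A correct fix: line 56: replace `*` with `-`.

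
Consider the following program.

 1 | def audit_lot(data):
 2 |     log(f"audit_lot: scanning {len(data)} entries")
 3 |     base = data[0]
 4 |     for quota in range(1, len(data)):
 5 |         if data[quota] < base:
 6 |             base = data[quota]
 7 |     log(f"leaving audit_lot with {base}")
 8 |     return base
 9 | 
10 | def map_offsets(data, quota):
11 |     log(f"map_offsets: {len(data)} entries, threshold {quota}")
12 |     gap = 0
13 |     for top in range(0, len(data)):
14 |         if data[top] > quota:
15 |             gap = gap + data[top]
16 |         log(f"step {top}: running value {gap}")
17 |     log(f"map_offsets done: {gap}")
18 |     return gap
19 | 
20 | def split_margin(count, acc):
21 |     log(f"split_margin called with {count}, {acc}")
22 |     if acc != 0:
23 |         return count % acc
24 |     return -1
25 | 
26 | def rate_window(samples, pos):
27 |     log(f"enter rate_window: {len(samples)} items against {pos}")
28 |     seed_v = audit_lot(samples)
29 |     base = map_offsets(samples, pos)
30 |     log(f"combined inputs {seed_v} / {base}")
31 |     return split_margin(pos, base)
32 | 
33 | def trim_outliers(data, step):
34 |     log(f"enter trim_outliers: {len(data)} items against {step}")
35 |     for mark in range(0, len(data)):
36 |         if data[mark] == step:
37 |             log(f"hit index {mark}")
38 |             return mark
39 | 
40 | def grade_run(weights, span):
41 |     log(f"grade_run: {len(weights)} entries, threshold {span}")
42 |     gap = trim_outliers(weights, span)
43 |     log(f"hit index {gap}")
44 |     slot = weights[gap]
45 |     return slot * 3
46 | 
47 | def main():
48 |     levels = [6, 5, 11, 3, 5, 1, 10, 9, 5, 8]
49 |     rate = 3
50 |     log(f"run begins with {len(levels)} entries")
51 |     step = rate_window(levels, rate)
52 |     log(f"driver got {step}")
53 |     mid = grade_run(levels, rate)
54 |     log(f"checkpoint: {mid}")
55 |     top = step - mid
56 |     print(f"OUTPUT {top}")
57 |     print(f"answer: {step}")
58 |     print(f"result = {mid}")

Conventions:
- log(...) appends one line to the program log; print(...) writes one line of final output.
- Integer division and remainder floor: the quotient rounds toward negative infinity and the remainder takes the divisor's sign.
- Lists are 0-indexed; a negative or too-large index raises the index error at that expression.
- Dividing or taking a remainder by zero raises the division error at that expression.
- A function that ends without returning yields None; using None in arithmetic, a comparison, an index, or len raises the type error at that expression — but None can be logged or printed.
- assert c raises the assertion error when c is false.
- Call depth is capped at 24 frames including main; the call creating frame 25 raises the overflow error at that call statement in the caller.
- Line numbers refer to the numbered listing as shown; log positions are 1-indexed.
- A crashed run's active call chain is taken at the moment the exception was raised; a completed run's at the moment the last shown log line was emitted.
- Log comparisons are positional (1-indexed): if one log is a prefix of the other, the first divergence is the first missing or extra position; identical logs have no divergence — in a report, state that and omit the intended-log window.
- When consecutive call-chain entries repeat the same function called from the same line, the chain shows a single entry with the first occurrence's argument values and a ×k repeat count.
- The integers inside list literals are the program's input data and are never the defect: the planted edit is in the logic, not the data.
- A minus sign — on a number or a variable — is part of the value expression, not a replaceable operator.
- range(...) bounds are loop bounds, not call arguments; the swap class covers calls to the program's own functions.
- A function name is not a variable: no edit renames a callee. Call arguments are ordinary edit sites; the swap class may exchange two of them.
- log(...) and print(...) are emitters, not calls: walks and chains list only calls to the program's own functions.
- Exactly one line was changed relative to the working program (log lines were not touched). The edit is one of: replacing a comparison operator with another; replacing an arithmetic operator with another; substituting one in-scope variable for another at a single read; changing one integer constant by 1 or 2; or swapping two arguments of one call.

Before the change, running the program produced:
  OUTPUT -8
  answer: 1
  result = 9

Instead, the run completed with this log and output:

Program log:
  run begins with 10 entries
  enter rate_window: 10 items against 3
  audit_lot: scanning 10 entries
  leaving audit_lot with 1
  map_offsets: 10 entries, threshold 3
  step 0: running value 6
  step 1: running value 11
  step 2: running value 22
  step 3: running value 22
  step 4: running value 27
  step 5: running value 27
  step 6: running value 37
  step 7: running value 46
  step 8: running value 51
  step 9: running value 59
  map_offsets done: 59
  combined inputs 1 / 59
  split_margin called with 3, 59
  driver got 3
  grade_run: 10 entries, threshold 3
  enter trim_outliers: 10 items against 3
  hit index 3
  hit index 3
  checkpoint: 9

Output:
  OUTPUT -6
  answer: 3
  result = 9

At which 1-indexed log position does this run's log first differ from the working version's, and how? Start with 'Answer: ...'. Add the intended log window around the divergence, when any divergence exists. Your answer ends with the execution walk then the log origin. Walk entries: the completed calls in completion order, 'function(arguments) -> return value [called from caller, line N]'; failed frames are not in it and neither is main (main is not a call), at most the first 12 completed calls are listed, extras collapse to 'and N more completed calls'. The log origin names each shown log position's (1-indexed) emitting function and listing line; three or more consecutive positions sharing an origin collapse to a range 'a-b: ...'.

Answer: at position 18 the run shows 'split_margin called with 3, 59' where the working version logs 'split_margin called with 1, 59'.
Intended log window:
  16: map_offsets done: 59
  17: combined inputs 1 / 59
  18: split_margin called with 1, 59
  19: driver got 1
Execution walk:
  audit_lot([6, 5, 11, 3, 5, 1, 10, 9, 5, 8]) -> 1  [called from rate_window, line 28]
  map_offsets([6, 5, 11, 3, 5, 1, 10, 9, 5, 8], 3) -> 59  [called from rate_window, line 29]
  split_margin(3, 59) -> 3  [called from rate_window, line 31]
  rate_window([6, 5, 11, 3, 5, 1, 10, 9, 5, 8], 3) -> 3  [called from main, line 51]
  trim_outliers([6, 5, 11, 3, 5, 1, 10, 9, 5, 8], 3) -> 3  [called from grade_run, line 42]
  grade_run([6, 5, 11, 3, 5, 1, 10, 9, 5, 8], 3) -> 9  [called from main, line 53]
Log origin:
  1: emitted by main (line 50)
  2: emitted by rate_window (line 27)
  3: emitted by audit_lot (line 2)
  4: emitted by audit_lot (line 7)
  5: emitted by map_offsets (line 11)
  6-15: emitted by map_offsets (line 16)
  16: emitted by map_offsets (line 17)
  17: emitted by rate_window (line 30)
  18: emitted by split_margin (line 21)
  19: emitted by main (line 52)
  20: emitted by grade_run (line 41)
  21: emitted by trim_outliers (line 34)
  22: emitted by trim_outliers (line 37)
  23: emitted by grade_run (line 43)
  24: emitted by main (line 54)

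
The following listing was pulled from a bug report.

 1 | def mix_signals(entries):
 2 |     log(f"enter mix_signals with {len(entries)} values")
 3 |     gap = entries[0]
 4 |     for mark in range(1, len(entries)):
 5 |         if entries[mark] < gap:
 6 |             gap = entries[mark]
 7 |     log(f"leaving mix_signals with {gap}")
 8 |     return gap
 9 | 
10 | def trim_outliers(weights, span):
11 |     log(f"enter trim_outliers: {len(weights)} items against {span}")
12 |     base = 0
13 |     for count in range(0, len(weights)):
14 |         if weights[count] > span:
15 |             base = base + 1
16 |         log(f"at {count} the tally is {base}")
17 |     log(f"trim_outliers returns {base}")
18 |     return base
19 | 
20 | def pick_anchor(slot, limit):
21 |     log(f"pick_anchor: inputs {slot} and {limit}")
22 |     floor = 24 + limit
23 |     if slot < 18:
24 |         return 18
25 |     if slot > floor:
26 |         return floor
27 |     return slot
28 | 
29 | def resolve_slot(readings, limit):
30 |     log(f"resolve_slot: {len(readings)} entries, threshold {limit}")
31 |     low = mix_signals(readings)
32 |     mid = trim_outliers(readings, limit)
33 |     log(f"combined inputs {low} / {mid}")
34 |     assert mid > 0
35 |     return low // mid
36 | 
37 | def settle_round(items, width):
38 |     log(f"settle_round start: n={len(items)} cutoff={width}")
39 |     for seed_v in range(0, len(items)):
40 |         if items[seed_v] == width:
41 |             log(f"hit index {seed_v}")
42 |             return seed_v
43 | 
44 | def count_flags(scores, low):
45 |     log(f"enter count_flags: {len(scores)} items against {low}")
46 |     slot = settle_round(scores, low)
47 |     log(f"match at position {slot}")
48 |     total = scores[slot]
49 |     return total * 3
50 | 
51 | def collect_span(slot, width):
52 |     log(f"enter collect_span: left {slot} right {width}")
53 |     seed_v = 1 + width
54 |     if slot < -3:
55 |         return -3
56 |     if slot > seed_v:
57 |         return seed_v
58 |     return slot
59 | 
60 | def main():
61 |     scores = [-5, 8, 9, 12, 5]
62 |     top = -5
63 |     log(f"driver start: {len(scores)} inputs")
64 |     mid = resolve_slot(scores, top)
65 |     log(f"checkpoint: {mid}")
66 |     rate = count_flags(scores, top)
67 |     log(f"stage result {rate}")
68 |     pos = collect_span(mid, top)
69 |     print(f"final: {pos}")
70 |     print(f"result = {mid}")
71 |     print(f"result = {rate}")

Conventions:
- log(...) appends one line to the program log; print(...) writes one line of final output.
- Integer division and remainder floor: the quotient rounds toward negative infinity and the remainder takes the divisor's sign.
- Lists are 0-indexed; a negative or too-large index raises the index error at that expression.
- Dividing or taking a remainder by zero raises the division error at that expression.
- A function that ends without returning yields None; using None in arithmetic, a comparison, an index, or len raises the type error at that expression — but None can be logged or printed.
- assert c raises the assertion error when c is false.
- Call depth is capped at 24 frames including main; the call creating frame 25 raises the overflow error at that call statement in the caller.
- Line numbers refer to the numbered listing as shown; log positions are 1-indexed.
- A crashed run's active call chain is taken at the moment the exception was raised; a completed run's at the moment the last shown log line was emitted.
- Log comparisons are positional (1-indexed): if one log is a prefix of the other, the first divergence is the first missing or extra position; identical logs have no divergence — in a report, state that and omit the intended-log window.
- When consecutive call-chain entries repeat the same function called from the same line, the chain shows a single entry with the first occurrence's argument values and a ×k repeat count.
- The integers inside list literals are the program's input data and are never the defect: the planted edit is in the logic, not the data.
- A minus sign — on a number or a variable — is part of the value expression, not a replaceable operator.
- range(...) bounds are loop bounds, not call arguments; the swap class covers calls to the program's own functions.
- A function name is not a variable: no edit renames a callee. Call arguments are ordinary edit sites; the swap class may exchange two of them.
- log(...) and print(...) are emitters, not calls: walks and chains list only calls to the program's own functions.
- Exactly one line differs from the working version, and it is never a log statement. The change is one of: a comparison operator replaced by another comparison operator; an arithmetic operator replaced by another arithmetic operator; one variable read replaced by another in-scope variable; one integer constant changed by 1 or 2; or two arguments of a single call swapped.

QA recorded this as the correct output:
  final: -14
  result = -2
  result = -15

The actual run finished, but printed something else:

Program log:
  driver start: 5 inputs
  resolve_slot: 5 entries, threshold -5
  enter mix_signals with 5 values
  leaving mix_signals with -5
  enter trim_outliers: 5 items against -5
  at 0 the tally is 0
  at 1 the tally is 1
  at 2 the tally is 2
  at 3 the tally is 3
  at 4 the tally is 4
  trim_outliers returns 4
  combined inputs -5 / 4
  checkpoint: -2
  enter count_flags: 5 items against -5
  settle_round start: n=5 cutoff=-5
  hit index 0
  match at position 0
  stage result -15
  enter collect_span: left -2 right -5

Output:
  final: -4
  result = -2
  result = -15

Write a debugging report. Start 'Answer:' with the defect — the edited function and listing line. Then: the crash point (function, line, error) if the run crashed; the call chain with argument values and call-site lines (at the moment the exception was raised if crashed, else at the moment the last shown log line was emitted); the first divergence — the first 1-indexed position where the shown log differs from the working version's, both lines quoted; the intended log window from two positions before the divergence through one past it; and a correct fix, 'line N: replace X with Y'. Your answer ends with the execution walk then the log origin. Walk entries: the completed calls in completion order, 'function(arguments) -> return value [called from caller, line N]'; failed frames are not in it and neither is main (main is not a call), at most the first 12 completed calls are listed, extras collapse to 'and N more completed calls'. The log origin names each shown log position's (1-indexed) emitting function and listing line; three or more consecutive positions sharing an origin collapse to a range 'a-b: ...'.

Answer: the defect is in main at line 68.
Core observation: Position 19 is the first bad log line: 'enter collect_span: left -2 right -5' should read 'enter collect_span: left -2 right -15'.
Call chain: main -> collect_span(-2, -5) (called at line 68).
First divergence: at position 19 the run shows 'enter collect_span: left -2 right -5' where the working version logs 'enter collect_span: left -2 right -15'.
Intended log window:
  17: match at position 0
  18: stage result -15
  19: enter collect_span: left -2 right -15
Execution walk:
  mix_signals([-5, 8, 9, 12, 5]) -> -5  [called from resolve_slot, line 31]
  trim_outliers([-5, 8, 9, 12, 5], -5) -> 4  [called from resolve_slot, line 32]
  resolve_slot([-5, 8, 9, 12, 5], -5) -> -2  [called from main, line 64]
  settle_round([-5, 8, 9, 12, 5], -5) -> 0  [called from count_flags, line 46]
  count_flags([-5, 8, 9, 12, 5], -5) -> -15  [called from main, line 66]
  collect_span(-2, -5) -> -4  [called from main, line 68]
Origin of each log line:
  1: emitted by main (line 63)
  2: emitted by resolve_slot (line 30)
  3: emitted by mix_signals (line 2)
  4: emitted by mix_signals (line 7)
  5: emitted by trim_outliers (line 11)
  6-10: emitted by trim_outliers (line 16)
  11: emitted by trim_outliers (line 17)
  12: emitted by resolve_slot (line 33)
  13: emitted by main (line 65)
  14: emitted by count_flags (line 45)
  15: emitted by settle_round (line 38)
  16: emitted by settle_round (line 41)
  17: emitted by count_flags (line 47)
  18: emitted by main (line 67)
  19: emitted by collect_span (line 52)
A correct fix: line 68: replace `top` with `rate`.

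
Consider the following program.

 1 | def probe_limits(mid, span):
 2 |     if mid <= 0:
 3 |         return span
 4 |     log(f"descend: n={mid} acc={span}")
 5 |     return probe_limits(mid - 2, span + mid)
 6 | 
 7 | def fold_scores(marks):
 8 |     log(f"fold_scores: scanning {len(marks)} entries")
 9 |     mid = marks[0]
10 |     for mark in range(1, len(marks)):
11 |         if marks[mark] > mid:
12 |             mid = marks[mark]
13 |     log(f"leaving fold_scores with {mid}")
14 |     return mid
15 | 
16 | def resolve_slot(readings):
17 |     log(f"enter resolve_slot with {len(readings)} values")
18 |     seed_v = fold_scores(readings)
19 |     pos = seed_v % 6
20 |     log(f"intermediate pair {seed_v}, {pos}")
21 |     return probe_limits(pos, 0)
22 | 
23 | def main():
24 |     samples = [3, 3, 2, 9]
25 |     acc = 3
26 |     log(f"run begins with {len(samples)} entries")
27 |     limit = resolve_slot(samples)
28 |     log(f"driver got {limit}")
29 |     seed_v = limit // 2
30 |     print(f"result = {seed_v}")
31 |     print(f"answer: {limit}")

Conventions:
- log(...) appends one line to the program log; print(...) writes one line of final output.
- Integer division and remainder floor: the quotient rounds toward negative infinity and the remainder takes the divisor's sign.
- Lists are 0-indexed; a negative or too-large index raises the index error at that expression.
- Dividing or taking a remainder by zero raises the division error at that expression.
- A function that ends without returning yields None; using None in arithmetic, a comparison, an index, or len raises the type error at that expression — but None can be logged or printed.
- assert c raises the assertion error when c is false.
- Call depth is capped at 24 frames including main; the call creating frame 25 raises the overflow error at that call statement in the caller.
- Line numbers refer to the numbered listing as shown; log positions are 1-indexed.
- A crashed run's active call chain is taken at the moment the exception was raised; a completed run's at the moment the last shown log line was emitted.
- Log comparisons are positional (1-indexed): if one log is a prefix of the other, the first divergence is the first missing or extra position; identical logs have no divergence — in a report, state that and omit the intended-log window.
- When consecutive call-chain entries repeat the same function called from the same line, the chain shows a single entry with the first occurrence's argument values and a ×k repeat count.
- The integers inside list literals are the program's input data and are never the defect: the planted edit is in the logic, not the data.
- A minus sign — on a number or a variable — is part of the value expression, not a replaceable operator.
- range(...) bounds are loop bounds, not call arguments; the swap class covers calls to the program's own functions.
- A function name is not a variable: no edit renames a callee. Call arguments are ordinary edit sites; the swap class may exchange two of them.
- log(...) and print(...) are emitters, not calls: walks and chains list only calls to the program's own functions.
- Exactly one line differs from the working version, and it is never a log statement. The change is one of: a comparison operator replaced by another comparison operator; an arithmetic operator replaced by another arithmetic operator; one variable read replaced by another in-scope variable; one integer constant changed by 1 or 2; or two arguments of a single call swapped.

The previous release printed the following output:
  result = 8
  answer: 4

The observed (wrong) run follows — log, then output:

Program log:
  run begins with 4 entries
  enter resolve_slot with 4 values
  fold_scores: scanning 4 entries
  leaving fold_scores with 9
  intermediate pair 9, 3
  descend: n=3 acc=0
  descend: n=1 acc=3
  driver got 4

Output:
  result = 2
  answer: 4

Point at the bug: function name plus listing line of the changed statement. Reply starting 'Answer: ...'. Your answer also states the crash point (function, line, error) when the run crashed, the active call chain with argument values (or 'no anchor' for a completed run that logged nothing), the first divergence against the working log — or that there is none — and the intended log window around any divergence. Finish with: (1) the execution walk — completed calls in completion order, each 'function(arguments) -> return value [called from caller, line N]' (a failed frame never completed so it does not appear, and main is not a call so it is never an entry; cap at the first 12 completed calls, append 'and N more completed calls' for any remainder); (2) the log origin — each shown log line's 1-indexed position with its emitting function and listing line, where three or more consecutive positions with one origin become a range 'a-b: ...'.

Answer: the defect is in main at line 29.
Key fact: The logs agree in full; only the final output differs.
Call chain: main.
First divergence: none; the two logs match at every position.
Execution walk:
  fold_scores([3, 3, 2, 9]) -> 9  [called from resolve_slot, line 18]
  probe_limits(-1, 4) -> 4  [called from probe_limits, line 5]
  probe_limits(1, 3) -> 4  [called from probe_limits, line 5]
  probe_limits(3, 0) -> 4  [called from resolve_slot, line 21]
  resolve_slot([3, 3, 2, 9]) -> 4  [called from main, line 27]
Log origins:
  1: from main, line 26
  2: from resolve_slot, line 17
  3: from fold_scores, line 8
  4: from fold_scores, line 13
  5: from resolve_slot, line 20
  6: from probe_limits, line 4
  7: from probe_limits, line 4
  8: from main, line 28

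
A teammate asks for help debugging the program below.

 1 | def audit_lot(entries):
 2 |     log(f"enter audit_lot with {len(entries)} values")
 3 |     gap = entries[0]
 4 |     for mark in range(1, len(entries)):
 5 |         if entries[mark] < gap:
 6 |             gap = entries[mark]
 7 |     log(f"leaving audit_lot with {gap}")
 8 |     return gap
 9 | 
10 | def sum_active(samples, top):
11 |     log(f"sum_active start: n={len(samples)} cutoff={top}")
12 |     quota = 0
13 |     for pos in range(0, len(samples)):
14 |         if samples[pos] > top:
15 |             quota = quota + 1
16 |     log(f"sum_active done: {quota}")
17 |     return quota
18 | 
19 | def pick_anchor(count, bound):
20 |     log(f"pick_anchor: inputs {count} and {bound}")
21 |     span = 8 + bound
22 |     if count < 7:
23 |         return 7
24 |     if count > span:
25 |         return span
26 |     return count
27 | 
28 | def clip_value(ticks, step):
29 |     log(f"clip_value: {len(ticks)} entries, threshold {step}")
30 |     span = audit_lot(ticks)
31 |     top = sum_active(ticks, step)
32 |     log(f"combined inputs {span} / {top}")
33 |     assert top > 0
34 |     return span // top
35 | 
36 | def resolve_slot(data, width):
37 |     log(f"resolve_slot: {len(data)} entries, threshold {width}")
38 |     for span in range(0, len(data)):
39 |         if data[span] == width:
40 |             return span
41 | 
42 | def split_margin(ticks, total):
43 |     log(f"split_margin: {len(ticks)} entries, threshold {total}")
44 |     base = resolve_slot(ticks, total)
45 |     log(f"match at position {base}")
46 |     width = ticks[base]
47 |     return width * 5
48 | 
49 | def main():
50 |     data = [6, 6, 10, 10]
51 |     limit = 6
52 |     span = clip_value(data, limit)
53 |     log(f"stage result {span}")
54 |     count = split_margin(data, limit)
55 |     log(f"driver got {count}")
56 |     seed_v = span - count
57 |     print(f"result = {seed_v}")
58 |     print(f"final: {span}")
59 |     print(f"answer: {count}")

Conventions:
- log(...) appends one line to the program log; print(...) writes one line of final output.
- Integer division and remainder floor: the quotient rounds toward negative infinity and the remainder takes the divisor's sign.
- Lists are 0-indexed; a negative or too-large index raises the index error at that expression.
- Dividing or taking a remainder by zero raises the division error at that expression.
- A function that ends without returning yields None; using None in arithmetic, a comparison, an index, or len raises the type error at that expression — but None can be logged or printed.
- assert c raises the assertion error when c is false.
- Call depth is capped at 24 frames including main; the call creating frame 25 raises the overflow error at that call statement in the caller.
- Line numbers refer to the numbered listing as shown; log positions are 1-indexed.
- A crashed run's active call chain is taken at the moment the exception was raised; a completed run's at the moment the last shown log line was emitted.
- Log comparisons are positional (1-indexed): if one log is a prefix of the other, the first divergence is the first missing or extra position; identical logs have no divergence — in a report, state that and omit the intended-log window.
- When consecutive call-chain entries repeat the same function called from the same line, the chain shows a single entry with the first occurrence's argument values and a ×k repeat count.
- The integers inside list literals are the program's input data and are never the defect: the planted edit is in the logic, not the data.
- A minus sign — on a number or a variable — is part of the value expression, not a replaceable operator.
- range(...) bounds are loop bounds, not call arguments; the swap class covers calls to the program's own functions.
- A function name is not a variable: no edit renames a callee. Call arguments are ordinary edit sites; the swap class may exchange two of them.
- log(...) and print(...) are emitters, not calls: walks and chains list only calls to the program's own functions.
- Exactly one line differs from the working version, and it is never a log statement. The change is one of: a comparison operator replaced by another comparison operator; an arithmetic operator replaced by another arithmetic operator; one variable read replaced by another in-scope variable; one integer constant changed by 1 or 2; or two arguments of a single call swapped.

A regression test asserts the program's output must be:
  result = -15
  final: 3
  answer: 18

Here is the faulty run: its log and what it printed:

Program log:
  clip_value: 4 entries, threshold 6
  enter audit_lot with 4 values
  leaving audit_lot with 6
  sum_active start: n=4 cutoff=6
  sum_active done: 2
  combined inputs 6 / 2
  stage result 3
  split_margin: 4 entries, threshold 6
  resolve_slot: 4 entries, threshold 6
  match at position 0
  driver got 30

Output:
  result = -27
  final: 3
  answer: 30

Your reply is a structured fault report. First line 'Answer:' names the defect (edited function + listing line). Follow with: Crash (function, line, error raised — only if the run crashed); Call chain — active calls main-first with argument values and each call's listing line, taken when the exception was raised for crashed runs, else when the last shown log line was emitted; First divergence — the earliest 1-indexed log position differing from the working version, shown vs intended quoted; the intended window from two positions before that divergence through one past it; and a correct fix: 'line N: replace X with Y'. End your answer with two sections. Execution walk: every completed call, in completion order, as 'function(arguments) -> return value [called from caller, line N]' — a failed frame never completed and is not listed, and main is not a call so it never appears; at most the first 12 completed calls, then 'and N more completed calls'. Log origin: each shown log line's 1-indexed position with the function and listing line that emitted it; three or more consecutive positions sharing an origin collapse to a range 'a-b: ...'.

Answer: the defect is in split_margin at line 47.
Key fact: The log first diverges at position 11: the faulty run prints 'driver got 30' where the working version prints 'driver got 18'.
Call chain: main.
First divergence: at position 11 the run shows 'driver got 30' where the working version logs 'driver got 18'.
Intended log window:
  9: resolve_slot: 4 entries, threshold 6
  10: match at position 0
  11: driver got 18
Execution walk:
  audit_lot([6, 6, 10, 10]) -> 6  [called from clip_value, line 30]
  sum_active([6, 6, 10, 10], 6) -> 2  [called from clip_value, line 31]
  clip_value([6, 6, 10, 10], 6) -> 3  [called from main, line 52]
  resolve_slot([6, 6, 10, 10], 6) -> 0  [called from split_margin, line 44]
  split_margin([6, 6, 10, 10], 6) -> 30  [called from main, line 54]
Log line origins:
  1 — clip_value, line 29
  2 — audit_lot, line 2
  3 — audit_lot, line 7
  4 — sum_active, line 11
  5 — sum_active, line 16
  6 — clip_value, line 32
  7 — main, line 53
  8 — split_margin, line 43
  9 — resolve_slot, line 37
  10 — split_margin, line 45
  11 — main, line 55
A correct fix: line 47: replace `5` with `3`.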